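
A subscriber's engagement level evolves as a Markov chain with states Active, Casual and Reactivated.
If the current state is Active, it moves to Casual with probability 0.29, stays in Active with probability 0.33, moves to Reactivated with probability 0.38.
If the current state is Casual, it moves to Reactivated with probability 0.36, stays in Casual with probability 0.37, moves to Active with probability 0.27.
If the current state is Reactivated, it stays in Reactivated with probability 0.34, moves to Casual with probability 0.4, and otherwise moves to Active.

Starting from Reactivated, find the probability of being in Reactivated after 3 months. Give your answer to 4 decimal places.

Propagate the distribution vector 3 months from Reactivated.
After 0 months: (0.0000, 0.0000, 1.0000)
After 1 month: (0.2600, 0.4000, 0.3400)
After 2 months: (0.2822, 0.3594, 0.3584)
After 3 months: (0.2833, 0.3582, 0.3585)
P(in Reactivated after 3 months) = 0.3585

0.3585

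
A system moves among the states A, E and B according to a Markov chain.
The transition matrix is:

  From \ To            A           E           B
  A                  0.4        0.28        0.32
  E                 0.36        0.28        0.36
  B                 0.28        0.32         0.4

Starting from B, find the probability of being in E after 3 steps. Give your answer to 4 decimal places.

Propagate the distribution vector 3 steps from B.
After 0 steps: (0.0000, 0.0000, 1.0000)
After 1 step: (0.2800, 0.3200, 0.4000)
After 2 steps: (0.3392, 0.2960, 0.3648)
After 3 steps: (0.3444, 0.2946, 0.3610)
P(in E after 3 steps) = 0.2946

0.2946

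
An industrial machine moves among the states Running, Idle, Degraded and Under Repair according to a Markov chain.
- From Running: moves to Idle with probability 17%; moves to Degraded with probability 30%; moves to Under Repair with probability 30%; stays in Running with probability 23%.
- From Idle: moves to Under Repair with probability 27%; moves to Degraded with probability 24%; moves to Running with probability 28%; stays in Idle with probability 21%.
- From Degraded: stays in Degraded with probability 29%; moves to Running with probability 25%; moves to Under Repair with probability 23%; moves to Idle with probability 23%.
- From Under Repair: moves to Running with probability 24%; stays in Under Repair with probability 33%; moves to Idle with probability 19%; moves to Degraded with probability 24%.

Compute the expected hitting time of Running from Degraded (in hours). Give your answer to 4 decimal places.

3.9401

Let t(s) be the expected number of hours to first reach Running from state s, with t(Running) = 0. Conditioning on the first hour:
t(Idle) = 1 + 0.21·t(Idle) + 0.24·t(Degraded) + 0.27·t(Under Repair)
t(Degraded) = 1 + 0.23·t(Idle) + 0.29·t(Degraded) + 0.23·t(Under Repair)
t(Under Repair) = 1 + 0.19·t(Idle) + 0.24·t(Degraded) + 0.33·t(Under Repair)
Solving: t(Idle) = 3.8261, t(Degraded) = 3.9401, t(Under Repair) = 3.9889.
Expected hours from Degraded to Running: 3.9401.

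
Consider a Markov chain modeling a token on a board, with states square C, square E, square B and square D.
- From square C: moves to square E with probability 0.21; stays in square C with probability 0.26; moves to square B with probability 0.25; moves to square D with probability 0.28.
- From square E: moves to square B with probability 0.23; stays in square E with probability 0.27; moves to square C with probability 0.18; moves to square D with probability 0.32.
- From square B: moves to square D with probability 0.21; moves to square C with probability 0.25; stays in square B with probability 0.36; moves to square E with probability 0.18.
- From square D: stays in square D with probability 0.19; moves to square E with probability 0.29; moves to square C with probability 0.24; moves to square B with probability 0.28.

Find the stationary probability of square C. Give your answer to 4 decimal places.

Let the stationary distribution be π with π = πP and π_1 + π_2 + π_3 + π_4 = 1.
π_1 = 0.26·π_1 + 0.18·π_2 + 0.25·π_3 + 0.24·π_4
π_2 = 0.21·π_1 + 0.27·π_2 + 0.18·π_3 + 0.29·π_4
π_3 = 0.25·π_1 + 0.23·π_2 + 0.36·π_3 + 0.28·π_4
Solving with the normalization constraint gives π = (0.2334, 0.2354, 0.2839, 0.2473).
So the stationary probability of square C is 0.2334.

0.2334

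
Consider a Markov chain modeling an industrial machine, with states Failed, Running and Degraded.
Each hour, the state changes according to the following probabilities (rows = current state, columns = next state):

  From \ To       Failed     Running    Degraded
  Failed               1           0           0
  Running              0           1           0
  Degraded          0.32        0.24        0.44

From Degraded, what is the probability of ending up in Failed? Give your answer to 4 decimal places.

Let h(s) be the probability of absorption at Failed starting from transient state s. Then h(Failed) = 1 and h(Running) = 0. By first-step analysis:
h(Degraded) = 0.32·1 + 0.24·0 + 0.44·h(Degraded)
Solving: h(Degraded) = 0.5714.
Starting from Degraded, the probability is 0.5714.

0.5714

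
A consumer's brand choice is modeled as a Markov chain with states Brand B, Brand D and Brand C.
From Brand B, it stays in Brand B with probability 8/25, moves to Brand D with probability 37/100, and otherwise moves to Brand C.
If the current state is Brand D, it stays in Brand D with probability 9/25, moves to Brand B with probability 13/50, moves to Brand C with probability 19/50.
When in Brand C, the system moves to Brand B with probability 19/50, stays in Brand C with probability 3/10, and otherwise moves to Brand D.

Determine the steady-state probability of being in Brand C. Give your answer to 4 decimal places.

0.3312

Let the stationary distribution be π with π = πP and π_1 + π_2 + π_3 = 1.
π_1 = 0.32·π_1 + 0.26·π_2 + 0.38·π_3
π_2 = 0.37·π_1 + 0.36·π_2 + 0.32·π_3
Solving with the normalization constraint gives π = (0.3189, 0.3499, 0.3312).
So the stationary probability of Brand C is 0.3312.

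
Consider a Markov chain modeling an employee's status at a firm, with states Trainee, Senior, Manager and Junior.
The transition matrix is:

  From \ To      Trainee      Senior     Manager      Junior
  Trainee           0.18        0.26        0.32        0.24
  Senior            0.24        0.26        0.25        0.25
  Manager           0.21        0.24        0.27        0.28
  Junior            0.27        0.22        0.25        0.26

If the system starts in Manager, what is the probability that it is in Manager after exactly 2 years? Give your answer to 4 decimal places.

Propagate the distribution vector 2 years from Manager.
After 0 years: (0.0000, 0.0000, 1.0000, 0.0000)
After 1 year: (0.2100, 0.2400, 0.2700, 0.2800)
After 2 years: (0.2277, 0.2434, 0.2701, 0.2588)
P(in Manager after 2 years) = 0.2701

0.2701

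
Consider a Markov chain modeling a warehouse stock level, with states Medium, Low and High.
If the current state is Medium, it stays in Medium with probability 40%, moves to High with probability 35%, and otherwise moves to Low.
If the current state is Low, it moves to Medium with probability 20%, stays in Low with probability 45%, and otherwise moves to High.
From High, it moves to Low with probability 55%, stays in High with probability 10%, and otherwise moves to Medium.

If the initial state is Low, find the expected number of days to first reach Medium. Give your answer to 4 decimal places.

Let t(s) be the expected number of days to first reach Medium from state s, with t(Medium) = 0. Conditioning on the first day:
t(Low) = 1 + 0.45·t(Low) + 0.35·t(High)
t(High) = 1 + 0.55·t(Low) + 0.1·t(High)
Solving: t(Low) = 4.1322, t(High) = 3.6364.
Expected days from Low to Medium: 4.1322.

4.1322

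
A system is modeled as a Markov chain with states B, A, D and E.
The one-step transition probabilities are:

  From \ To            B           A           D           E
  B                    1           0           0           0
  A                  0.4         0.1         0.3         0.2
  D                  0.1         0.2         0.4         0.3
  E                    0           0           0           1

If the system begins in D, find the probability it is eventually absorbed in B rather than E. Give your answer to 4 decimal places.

Let h(s) be the probability of absorption at B starting from transient state s. Then h(B) = 1 and h(E) = 0. By first-step analysis:
h(A) = 0.4·1 + 0.1·h(A) + 0.3·h(D) + 0.2·0
h(D) = 0.1·1 + 0.2·h(A) + 0.4·h(D) + 0.3·0
Solving: h(A) = 0.5625, h(D) = 0.3542.
Starting from D, the probability is 0.3542.

0.3542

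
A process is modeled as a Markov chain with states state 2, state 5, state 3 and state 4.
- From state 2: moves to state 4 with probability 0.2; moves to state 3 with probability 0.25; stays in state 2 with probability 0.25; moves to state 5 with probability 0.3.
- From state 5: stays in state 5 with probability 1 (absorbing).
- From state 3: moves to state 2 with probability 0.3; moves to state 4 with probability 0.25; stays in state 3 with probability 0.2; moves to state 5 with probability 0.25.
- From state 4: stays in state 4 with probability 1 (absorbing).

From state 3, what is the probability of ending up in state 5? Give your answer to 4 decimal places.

Let h(s) be the probability of absorption at state 5 starting from transient state s. Then h(state 5) = 1 and h(state 4) = 0. By first-step analysis:
h(state 2) = 0.25·h(state 2) + 0.3·1 + 0.25·h(state 3) + 0.2·0
h(state 3) = 0.3·h(state 2) + 0.25·1 + 0.2·h(state 3) + 0.25·0
Solving: h(state 2) = 0.5762, h(state 3) = 0.5286.
Starting from state 3, the probability is 0.5286.

0.5286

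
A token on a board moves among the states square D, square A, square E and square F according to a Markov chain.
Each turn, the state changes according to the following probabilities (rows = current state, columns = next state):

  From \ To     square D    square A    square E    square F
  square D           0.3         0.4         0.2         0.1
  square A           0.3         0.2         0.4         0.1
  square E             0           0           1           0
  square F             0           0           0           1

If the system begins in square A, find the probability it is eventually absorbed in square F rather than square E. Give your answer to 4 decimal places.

0.2273

Let h(s) be the probability of absorption at square F starting from transient state s. Then h(square F) = 1 and h(square E) = 0. By first-step analysis:
h(square D) = 0.3·h(square D) + 0.4·h(square A) + 0.2·0 + 0.1·1
h(square A) = 0.3·h(square D) + 0.2·h(square A) + 0.4·0 + 0.1·1
Solving: h(square D) = 0.2727, h(square A) = 0.2273.
Starting from square A, the probability is 0.2273.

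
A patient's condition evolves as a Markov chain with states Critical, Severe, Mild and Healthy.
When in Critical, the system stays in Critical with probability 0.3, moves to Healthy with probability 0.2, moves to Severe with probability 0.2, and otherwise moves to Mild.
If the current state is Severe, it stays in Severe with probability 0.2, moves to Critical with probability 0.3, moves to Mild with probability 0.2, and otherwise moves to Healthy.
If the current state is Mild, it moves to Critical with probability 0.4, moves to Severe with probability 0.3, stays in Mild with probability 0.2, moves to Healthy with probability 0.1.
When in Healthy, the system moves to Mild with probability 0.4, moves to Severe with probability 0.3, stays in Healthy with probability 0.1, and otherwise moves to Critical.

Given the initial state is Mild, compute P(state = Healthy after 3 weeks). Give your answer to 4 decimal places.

0.1770

Propagate the distribution vector 3 weeks from Mild.
After 0 weeks: (0.0000, 0.0000, 1.0000, 0.0000)
After 1 week: (0.4000, 0.3000, 0.2000, 0.1000)
After 2 weeks: (0.3100, 0.2300, 0.2600, 0.2000)
After 3 weeks: (0.3060, 0.2460, 0.2710, 0.1770)
P(in Healthy after 3 weeks) = 0.1770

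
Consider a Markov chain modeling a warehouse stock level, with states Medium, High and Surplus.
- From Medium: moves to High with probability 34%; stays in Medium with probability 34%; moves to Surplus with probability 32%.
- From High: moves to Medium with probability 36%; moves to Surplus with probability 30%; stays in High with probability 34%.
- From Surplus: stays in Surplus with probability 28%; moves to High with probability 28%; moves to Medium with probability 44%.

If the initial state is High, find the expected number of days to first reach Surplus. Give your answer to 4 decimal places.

3.2567

Let t(s) be the expected number of days to first reach Surplus from state s, with t(Surplus) = 0. Conditioning on the first day:
t(Medium) = 1 + 0.34·t(Medium) + 0.34·t(High)
t(High) = 1 + 0.36·t(Medium) + 0.34·t(High)
Solving: t(Medium) = 3.1928, t(High) = 3.2567.
Expected days from High to Surplus: 3.2567.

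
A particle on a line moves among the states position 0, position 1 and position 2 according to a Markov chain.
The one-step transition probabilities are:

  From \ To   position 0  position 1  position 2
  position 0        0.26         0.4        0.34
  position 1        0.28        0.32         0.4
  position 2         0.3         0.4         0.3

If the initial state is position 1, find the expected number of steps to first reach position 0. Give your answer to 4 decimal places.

3.4810

Let t(s) be the expected number of steps to first reach position 0 from state s, with t(position 0) = 0. Conditioning on the first step:
t(position 1) = 1 + 0.32·t(position 1) + 0.4·t(position 2)
t(position 2) = 1 + 0.4·t(position 1) + 0.3·t(position 2)
Solving: t(position 1) = 3.4810, t(position 2) = 3.4177.
Expected steps from position 1 to position 0: 3.4810.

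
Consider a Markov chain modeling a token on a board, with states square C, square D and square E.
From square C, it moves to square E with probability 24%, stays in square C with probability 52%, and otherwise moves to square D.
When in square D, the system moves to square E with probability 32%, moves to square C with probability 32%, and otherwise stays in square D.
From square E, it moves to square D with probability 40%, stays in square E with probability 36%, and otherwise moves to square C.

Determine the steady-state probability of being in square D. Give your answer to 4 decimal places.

Let the stationary distribution be π with π = πP and π_1 + π_2 + π_3 = 1.
π_1 = 0.52·π_1 + 0.32·π_2 + 0.24·π_3
π_2 = 0.24·π_1 + 0.36·π_2 + 0.4·π_3
Solving with the normalization constraint gives π = (0.3697, 0.3277, 0.3025).
So the stationary probability of square D is 0.3277.

0.3277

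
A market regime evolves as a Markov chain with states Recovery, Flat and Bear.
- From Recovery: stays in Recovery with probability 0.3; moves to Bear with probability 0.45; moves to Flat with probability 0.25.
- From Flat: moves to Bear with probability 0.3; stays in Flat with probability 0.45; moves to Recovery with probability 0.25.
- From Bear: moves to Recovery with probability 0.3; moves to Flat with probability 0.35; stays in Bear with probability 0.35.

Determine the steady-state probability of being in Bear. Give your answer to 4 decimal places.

Let the stationary distribution be π with π = πP and π_1 + π_2 + π_3 = 1.
π_1 = 0.3·π_1 + 0.25·π_2 + 0.3·π_3
π_2 = 0.25·π_1 + 0.45·π_2 + 0.35·π_3
Solving with the normalization constraint gives π = (0.2821, 0.3575, 0.3603).
So the stationary probability of Bear is 0.3603.

0.3603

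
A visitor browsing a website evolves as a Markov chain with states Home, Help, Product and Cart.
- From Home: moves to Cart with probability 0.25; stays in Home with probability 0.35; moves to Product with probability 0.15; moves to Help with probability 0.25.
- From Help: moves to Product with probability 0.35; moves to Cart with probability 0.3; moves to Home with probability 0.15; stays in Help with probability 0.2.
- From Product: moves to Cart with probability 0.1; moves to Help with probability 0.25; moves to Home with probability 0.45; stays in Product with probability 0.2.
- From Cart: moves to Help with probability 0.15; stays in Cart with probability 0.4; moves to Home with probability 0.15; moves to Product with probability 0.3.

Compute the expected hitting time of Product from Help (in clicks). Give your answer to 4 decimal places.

3.3743

Let t(s) be the expected number of clicks to first reach Product from state s, with t(Product) = 0. Conditioning on the first click:
t(Home) = 1 + 0.35·t(Home) + 0.25·t(Help) + 0.25·t(Cart)
t(Help) = 1 + 0.15·t(Home) + 0.2·t(Help) + 0.3·t(Cart)
t(Cart) = 1 + 0.15·t(Home) + 0.15·t(Help) + 0.4·t(Cart)
Solving: t(Home) = 4.2062, t(Help) = 3.3743, t(Cart) = 3.5618.
Expected clicks from Help to Product: 3.3743.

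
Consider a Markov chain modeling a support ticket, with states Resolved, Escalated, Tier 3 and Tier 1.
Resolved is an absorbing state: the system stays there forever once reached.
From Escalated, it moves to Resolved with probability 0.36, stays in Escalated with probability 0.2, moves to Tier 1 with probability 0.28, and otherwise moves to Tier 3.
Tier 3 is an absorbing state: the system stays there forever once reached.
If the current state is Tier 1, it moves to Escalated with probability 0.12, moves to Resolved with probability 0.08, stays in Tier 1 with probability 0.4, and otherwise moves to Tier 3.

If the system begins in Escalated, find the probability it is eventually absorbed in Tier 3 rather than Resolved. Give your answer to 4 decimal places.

Let h(s) be the probability of absorption at Tier 3 starting from transient state s. Then h(Tier 3) = 1 and h(Resolved) = 0. By first-step analysis:
h(Escalated) = 0.36·0 + 0.2·h(Escalated) + 0.16·1 + 0.28·h(Tier 1)
h(Tier 1) = 0.08·0 + 0.12·h(Escalated) + 0.4·1 + 0.4·h(Tier 1)
Solving: h(Escalated) = 0.4659, h(Tier 1) = 0.7599.
Starting from Escalated, the probability is 0.4659.

0.4659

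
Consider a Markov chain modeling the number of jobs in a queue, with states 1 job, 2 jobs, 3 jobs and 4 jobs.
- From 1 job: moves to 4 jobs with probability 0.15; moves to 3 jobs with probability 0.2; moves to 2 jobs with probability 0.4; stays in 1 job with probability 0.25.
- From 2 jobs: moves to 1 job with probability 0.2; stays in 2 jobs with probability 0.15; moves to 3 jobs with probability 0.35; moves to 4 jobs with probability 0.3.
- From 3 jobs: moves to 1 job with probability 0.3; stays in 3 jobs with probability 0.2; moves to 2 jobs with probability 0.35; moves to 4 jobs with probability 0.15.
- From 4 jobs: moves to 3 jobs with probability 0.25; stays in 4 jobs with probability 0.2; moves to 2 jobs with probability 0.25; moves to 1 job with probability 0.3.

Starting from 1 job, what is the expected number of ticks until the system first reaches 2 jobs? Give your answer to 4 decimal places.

2.7328

Let t(s) be the expected number of ticks to first reach 2 jobs from state s, with t(2 jobs) = 0. Conditioning on the first tick:
t(1 job) = 1 + 0.25·t(1 job) + 0.2·t(3 jobs) + 0.15·t(4 jobs)
t(3 jobs) = 1 + 0.3·t(1 job) + 0.2·t(3 jobs) + 0.15·t(4 jobs)
t(4 jobs) = 1 + 0.3·t(1 job) + 0.25·t(3 jobs) + 0.2·t(4 jobs)
Solving: t(1 job) = 2.7328, t(3 jobs) = 2.8695, t(4 jobs) = 3.1715.
Expected ticks from 1 job to 2 jobs: 2.7328.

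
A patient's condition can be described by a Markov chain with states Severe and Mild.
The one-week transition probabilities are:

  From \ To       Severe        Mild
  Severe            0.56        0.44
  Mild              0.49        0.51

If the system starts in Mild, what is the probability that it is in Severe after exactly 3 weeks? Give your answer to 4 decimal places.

Propagate the distribution vector 3 weeks from Mild.
After 0 weeks: (0.0000, 1.0000)
After 1 week: (0.4900, 0.5100)
After 2 weeks: (0.5243, 0.4757)
After 3 weeks: (0.5267, 0.4733)
P(in Severe after 3 weeks) = 0.5267

0.5267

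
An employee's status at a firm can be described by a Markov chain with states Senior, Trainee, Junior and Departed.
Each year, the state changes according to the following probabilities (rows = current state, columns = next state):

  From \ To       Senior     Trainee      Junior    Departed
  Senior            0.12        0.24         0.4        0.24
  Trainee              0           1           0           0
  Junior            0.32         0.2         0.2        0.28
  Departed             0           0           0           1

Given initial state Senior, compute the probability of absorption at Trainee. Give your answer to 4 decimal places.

Let h(s) be the probability of absorption at Trainee starting from transient state s. Then h(Trainee) = 1 and h(Departed) = 0. By first-step analysis:
h(Senior) = 0.12·h(Senior) + 0.24·1 + 0.4·h(Junior) + 0.24·0
h(Junior) = 0.32·h(Senior) + 0.2·1 + 0.2·h(Junior) + 0.28·0
Solving: h(Senior) = 0.4722, h(Junior) = 0.4389.
Starting from Senior, the probability is 0.4722.

0.4722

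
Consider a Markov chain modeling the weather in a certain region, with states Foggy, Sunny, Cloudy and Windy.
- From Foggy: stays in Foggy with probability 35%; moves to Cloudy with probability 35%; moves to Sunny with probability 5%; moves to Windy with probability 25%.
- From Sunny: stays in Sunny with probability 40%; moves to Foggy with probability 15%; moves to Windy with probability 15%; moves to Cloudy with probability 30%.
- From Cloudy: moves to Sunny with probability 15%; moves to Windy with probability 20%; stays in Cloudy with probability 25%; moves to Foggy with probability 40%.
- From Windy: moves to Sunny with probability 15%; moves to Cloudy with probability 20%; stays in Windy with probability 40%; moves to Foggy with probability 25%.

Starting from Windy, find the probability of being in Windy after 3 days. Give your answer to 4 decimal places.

Propagate the distribution vector 3 days from Windy.
After 0 days: (0.0000, 0.0000, 0.0000, 1.0000)
After 1 day: (0.2500, 0.1500, 0.2000, 0.4000)
After 2 days: (0.2900, 0.1625, 0.2625, 0.2850)
After 3 days: (0.3021, 0.1616, 0.2729, 0.2634)
P(in Windy after 3 days) = 0.2634

0.2634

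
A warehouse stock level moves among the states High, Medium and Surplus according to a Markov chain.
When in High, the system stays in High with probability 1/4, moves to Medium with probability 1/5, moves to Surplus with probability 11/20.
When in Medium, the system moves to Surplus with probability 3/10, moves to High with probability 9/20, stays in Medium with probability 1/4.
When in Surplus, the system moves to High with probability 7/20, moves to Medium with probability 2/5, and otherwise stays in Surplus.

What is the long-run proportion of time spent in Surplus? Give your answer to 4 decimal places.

0.3677

Let the stationary distribution be π with π = πP and π_1 + π_2 + π_3 = 1.
π_1 = 0.25·π_1 + 0.45·π_2 + 0.35·π_3
π_2 = 0.2·π_1 + 0.25·π_2 + 0.4·π_3
Solving with the normalization constraint gives π = (0.3444, 0.2879, 0.3677).
So the stationary probability of Surplus is 0.3677.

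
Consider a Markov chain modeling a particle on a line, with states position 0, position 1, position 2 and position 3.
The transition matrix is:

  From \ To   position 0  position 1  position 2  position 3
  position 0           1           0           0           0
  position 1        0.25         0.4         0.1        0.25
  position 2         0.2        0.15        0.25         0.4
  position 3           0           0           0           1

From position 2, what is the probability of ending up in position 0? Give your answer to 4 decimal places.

Let h(s) be the probability of absorption at position 0 starting from transient state s. Then h(position 0) = 1 and h(position 3) = 0. By first-step analysis:
h(position 1) = 0.25·1 + 0.4·h(position 1) + 0.1·h(position 2) + 0.25·0
h(position 2) = 0.2·1 + 0.15·h(position 1) + 0.25·h(position 2) + 0.4·0
Solving: h(position 1) = 0.4770, h(position 2) = 0.3621.
Starting from position 2, the probability is 0.3621.

0.3621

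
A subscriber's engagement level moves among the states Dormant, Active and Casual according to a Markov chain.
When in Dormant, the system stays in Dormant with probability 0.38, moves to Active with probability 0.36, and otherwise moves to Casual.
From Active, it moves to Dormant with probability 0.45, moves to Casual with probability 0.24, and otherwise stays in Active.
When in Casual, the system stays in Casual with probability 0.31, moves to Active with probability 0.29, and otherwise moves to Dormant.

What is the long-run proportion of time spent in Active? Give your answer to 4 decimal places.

0.3251

Let the stationary distribution be π with π = πP and π_1 + π_2 + π_3 = 1.
π_1 = 0.38·π_1 + 0.45·π_2 + 0.4·π_3
π_2 = 0.36·π_1 + 0.31·π_2 + 0.29·π_3
Solving with the normalization constraint gives π = (0.4081, 0.3251, 0.2668).
So the stationary probability of Active is 0.3251.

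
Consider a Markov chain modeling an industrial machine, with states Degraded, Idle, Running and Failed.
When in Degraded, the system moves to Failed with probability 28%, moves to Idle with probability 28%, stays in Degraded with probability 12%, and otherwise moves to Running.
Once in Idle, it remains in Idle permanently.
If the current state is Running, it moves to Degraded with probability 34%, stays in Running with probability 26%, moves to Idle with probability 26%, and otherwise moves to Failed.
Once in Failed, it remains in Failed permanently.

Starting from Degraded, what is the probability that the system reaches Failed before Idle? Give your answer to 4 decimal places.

0.4646

Let h(s) be the probability of absorption at Failed starting from transient state s. Then h(Failed) = 1 and h(Idle) = 0. By first-step analysis:
h(Degraded) = 0.12·h(Degraded) + 0.28·0 + 0.32·h(Running) + 0.28·1
h(Running) = 0.34·h(Degraded) + 0.26·0 + 0.26·h(Running) + 0.14·1
Solving: h(Degraded) = 0.4646, h(Running) = 0.4027.
Starting from Degraded, the probability is 0.4646.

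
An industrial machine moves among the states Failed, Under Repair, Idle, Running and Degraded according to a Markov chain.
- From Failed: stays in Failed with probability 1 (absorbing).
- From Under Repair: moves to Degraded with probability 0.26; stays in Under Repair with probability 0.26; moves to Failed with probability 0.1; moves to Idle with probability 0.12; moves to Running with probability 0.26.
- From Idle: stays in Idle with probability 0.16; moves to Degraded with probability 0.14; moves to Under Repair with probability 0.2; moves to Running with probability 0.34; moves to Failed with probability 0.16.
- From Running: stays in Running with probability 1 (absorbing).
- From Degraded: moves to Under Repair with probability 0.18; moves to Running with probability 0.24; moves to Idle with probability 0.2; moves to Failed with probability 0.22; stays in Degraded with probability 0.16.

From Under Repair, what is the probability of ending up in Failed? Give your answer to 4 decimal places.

0.3359

Let h(s) be the probability of absorption at Failed starting from transient state s. Then h(Failed) = 1 and h(Running) = 0. By first-step analysis:
h(Under Repair) = 0.1·1 + 0.26·h(Under Repair) + 0.12·h(Idle) + 0.26·0 + 0.26·h(Degraded)
h(Idle) = 0.16·1 + 0.2·h(Under Repair) + 0.16·h(Idle) + 0.34·0 + 0.14·h(Degraded)
h(Degraded) = 0.22·1 + 0.18·h(Under Repair) + 0.2·h(Idle) + 0.24·0 + 0.16·h(Degraded)
Solving: h(Under Repair) = 0.3359, h(Idle) = 0.3396, h(Degraded) = 0.4147.
Starting from Under Repair, the probability is 0.3359.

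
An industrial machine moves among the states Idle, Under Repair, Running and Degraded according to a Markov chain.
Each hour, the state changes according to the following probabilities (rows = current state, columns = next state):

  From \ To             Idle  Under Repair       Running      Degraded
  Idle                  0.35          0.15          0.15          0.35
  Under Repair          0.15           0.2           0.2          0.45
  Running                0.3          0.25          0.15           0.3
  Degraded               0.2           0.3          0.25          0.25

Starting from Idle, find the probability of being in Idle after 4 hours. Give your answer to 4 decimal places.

Propagate the distribution vector 4 hours from Idle.
After 0 hours: (1.0000, 0.0000, 0.0000, 0.0000)
After 1 hour: (0.3500, 0.1500, 0.1500, 0.3500)
After 2 hours: (0.2600, 0.2250, 0.1925, 0.3225)
After 3 hours: (0.2470, 0.2289, 0.1935, 0.3306)
After 4 hours: (0.2450, 0.2304, 0.1945, 0.3302)
P(in Idle after 4 hours) = 0.2450

0.2450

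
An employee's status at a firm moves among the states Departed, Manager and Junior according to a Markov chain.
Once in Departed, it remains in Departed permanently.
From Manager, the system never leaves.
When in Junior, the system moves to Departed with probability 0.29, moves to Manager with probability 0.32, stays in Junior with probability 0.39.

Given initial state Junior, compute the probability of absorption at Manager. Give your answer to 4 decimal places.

Let h(s) be the probability of absorption at Manager starting from transient state s. Then h(Manager) = 1 and h(Departed) = 0. By first-step analysis:
h(Junior) = 0.29·0 + 0.32·1 + 0.39·h(Junior)
Solving: h(Junior) = 0.5246.
Starting from Junior, the probability is 0.5246.

0.5246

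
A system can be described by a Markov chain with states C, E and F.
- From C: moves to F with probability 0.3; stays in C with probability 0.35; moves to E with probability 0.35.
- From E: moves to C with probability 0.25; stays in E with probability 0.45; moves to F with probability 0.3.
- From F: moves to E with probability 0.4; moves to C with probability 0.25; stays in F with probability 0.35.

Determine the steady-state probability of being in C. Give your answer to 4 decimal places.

0.2778

Let the stationary distribution be π with π = πP and π_1 + π_2 + π_3 = 1.
π_1 = 0.35·π_1 + 0.25·π_2 + 0.25·π_3
π_2 = 0.35·π_1 + 0.45·π_2 + 0.4·π_3
Solving with the normalization constraint gives π = (0.2778, 0.4064, 0.3158).
So the stationary probability of C is 0.2778.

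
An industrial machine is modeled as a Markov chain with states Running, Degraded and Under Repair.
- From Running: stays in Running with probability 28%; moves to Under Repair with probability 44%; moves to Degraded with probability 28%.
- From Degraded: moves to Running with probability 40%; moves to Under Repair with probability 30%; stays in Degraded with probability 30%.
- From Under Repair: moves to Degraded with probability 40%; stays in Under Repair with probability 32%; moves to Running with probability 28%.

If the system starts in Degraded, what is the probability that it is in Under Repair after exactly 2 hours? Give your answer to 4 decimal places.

0.3620

Sum over the intermediate state after 1 hour:
P = P(Degraded→Running)·P(Running→Under Repair) + P(Degraded→Degraded)·P(Degraded→Under Repair) + P(Degraded→Under Repair)·P(Under Repair→Under Repair)
  = 0.4×0.44 + 0.3×0.3 + 0.3×0.32
  = 0.1760 + 0.0900 + 0.0960 = 0.3620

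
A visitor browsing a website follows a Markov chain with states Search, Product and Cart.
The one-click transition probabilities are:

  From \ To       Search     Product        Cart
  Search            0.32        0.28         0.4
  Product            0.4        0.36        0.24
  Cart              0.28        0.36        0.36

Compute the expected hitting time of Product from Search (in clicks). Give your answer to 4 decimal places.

3.2178

Let t(s) be the expected number of clicks to first reach Product from state s, with t(Product) = 0. Conditioning on the first click:
t(Search) = 1 + 0.32·t(Search) + 0.4·t(Cart)
t(Cart) = 1 + 0.28·t(Search) + 0.36·t(Cart)
Solving: t(Search) = 3.2178, t(Cart) = 2.9703.
Expected clicks from Search to Product: 3.2178.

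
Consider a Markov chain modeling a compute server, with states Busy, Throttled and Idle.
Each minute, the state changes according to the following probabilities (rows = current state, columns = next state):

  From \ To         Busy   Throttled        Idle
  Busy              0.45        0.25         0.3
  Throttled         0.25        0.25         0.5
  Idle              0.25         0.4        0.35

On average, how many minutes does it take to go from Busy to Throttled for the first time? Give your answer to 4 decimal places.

Let t(s) be the expected number of minutes to first reach Throttled from state s, with t(Throttled) = 0. Conditioning on the first minute:
t(Busy) = 1 + 0.45·t(Busy) + 0.3·t(Idle)
t(Idle) = 1 + 0.25·t(Busy) + 0.35·t(Idle)
Solving: t(Busy) = 3.3628, t(Idle) = 2.8319.
Expected minutes from Busy to Throttled: 3.3628.

3.3628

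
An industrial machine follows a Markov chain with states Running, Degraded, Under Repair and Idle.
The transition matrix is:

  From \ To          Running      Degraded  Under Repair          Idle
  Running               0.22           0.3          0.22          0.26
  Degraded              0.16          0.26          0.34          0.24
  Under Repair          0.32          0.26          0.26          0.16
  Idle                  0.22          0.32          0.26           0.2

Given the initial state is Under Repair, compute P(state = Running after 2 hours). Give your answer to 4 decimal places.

Propagate the distribution vector 2 hours from Under Repair.
After 0 hours: (0.0000, 0.0000, 1.0000, 0.0000)
After 1 hour: (0.3200, 0.2600, 0.2600, 0.1600)
After 2 hours: (0.2304, 0.2824, 0.2680, 0.2192)
P(in Running after 2 hours) = 0.2304

0.2304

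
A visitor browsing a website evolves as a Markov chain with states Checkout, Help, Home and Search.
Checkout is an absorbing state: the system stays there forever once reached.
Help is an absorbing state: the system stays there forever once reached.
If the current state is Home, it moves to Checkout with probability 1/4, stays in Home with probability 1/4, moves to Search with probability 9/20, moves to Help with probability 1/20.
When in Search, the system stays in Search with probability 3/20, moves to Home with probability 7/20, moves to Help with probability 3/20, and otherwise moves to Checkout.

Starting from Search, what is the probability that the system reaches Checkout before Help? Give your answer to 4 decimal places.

0.7292

Let h(s) be the probability of absorption at Checkout starting from transient state s. Then h(Checkout) = 1 and h(Help) = 0. By first-step analysis:
h(Home) = 0.25·1 + 0.05·0 + 0.25·h(Home) + 0.45·h(Search)
h(Search) = 0.35·1 + 0.15·0 + 0.35·h(Home) + 0.15·h(Search)
Solving: h(Home) = 0.7708, h(Search) = 0.7292.
Starting from Search, the probability is 0.7292.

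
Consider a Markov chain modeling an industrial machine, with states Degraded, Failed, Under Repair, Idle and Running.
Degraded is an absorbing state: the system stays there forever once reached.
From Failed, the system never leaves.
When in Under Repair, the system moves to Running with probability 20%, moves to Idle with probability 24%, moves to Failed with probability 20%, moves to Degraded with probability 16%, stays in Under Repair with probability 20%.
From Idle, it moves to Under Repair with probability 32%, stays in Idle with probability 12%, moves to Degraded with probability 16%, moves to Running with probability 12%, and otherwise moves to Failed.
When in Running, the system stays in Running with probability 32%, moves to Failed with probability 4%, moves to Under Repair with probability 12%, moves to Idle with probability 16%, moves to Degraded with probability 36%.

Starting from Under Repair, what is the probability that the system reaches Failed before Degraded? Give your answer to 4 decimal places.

0.4748

Let h(s) be the probability of absorption at Failed starting from transient state s. Then h(Failed) = 1 and h(Degraded) = 0. By first-step analysis:
h(Under Repair) = 0.16·0 + 0.2·1 + 0.2·h(Under Repair) + 0.24·h(Idle) + 0.2·h(Running)
h(Idle) = 0.16·0 + 0.28·1 + 0.32·h(Under Repair) + 0.12·h(Idle) + 0.12·h(Running)
h(Running) = 0.36·0 + 0.04·1 + 0.12·h(Under Repair) + 0.16·h(Idle) + 0.32·h(Running)
Solving: h(Under Repair) = 0.4748, h(Idle) = 0.5272, h(Running) = 0.2667.
Starting from Under Repair, the probability is 0.4748.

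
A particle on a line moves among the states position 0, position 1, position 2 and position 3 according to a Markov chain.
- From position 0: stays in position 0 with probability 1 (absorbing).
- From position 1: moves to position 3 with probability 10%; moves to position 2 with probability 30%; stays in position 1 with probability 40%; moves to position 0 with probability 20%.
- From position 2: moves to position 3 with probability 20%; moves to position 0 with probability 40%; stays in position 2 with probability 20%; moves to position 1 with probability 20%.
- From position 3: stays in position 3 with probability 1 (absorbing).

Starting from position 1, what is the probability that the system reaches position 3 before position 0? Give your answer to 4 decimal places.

0.3333

Let h(s) be the probability of absorption at position 3 starting from transient state s. Then h(position 3) = 1 and h(position 0) = 0. By first-step analysis:
h(position 1) = 0.2·0 + 0.4·h(position 1) + 0.3·h(position 2) + 0.1·1
h(position 2) = 0.4·0 + 0.2·h(position 1) + 0.2·h(position 2) + 0.2·1
Solving: h(position 1) = 0.3333, h(position 2) = 0.3333.
Starting from position 1, the probability is 0.3333.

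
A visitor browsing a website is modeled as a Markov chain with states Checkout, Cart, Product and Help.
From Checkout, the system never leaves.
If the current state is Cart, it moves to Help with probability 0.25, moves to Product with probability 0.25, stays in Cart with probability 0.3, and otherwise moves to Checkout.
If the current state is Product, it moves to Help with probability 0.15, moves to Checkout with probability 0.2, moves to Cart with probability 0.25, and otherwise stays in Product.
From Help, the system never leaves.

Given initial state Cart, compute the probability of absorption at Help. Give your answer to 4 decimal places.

0.5245

Let h(s) be the probability of absorption at Help starting from transient state s. Then h(Help) = 1 and h(Checkout) = 0. By first-step analysis:
h(Cart) = 0.2·0 + 0.3·h(Cart) + 0.25·h(Product) + 0.25·1
h(Product) = 0.2·0 + 0.25·h(Cart) + 0.4·h(Product) + 0.15·1
Solving: h(Cart) = 0.5245, h(Product) = 0.4685.
Starting from Cart, the probability is 0.5245.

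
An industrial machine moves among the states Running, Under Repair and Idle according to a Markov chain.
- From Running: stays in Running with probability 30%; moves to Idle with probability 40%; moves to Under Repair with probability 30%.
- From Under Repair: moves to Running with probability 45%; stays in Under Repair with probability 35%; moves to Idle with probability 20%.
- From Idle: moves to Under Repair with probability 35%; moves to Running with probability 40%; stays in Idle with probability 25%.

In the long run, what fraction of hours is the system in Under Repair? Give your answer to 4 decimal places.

0.3311

Let the stationary distribution be π with π = πP and π_1 + π_2 + π_3 = 1.
π_1 = 0.3·π_1 + 0.45·π_2 + 0.4·π_3
π_2 = 0.3·π_1 + 0.35·π_2 + 0.35·π_3
Solving with the normalization constraint gives π = (0.3787, 0.3311, 0.2902).
So the stationary probability of Under Repair is 0.3311.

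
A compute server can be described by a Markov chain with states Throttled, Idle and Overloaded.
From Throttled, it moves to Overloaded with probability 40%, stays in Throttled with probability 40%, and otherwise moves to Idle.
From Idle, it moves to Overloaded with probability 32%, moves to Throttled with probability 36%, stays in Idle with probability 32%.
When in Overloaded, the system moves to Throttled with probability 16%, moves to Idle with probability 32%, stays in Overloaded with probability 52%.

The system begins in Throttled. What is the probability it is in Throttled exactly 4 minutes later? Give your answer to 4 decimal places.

0.2854

Propagate the distribution vector 4 minutes from Throttled.
After 0 minutes: (1.0000, 0.0000, 0.0000)
After 1 minute: (0.4000, 0.2000, 0.4000)
After 2 minutes: (0.2960, 0.2720, 0.4320)
After 3 minutes: (0.2854, 0.2845, 0.4301)
After 4 minutes: (0.2854, 0.2857, 0.4289)
P(in Throttled after 4 minutes) = 0.2854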